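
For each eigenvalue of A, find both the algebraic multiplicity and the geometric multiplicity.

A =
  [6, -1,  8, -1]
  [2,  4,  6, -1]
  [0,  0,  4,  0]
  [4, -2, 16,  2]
λ = 4: alg = 4, geom = 2

Step 1 — factor the characteristic polynomial to read off the algebraic multiplicities:
  χ_A(x) = (x - 4)^4

Step 2 — compute geometric multiplicities via the rank-nullity identity g(λ) = n − rank(A − λI):
  rank(A − (4)·I) = 2, so dim ker(A − (4)·I) = n − 2 = 2

Summary:
  λ = 4: algebraic multiplicity = 4, geometric multiplicity = 2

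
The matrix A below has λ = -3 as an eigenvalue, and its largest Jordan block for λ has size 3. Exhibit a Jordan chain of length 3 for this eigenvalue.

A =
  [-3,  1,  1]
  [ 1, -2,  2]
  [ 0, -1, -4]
A Jordan chain for λ = -3 of length 3:
v_1 = (1, 1, -1)ᵀ
v_2 = (0, 1, 0)ᵀ
v_3 = (1, 0, 0)ᵀ

Let N = A − (-3)·I. We want v_3 with N^3 v_3 = 0 but N^2 v_3 ≠ 0; then v_{j-1} := N · v_j for j = 3, …, 2.

Pick v_3 = (1, 0, 0)ᵀ.
Then v_2 = N · v_3 = (0, 1, 0)ᵀ.
Then v_1 = N · v_2 = (1, 1, -1)ᵀ.

Sanity check: (A − (-3)·I) v_1 = (0, 0, 0)ᵀ = 0. ✓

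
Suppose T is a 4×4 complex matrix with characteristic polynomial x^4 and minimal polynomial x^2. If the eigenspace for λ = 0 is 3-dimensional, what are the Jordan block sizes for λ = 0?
Block sizes for λ = 0: [2, 1, 1]

Step 1 — from the characteristic polynomial, algebraic multiplicity of λ = 0 is 4. From dim ker(T − (0)·I) = 3, there are exactly 3 Jordan blocks for λ = 0.
Step 2 — from the minimal polynomial, the factor (x − 0)^2 tells us the largest block for λ = 0 has size 2.
Step 3 — with total size 4, 3 blocks, and largest block 2, the block sizes (in nonincreasing order) are [2, 1, 1].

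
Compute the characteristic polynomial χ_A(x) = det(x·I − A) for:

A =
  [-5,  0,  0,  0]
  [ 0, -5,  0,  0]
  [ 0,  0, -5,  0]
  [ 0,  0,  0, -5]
x^4 + 20*x^3 + 150*x^2 + 500*x + 625

Expanding det(x·I − A) (e.g. by cofactor expansion or by noting that A is similar to its Jordan form J, which has the same characteristic polynomial as A) gives
  χ_A(x) = x^4 + 20*x^3 + 150*x^2 + 500*x + 625
which factors as (x + 5)^4. The eigenvalues (with algebraic multiplicities) are λ = -5 with multiplicity 4.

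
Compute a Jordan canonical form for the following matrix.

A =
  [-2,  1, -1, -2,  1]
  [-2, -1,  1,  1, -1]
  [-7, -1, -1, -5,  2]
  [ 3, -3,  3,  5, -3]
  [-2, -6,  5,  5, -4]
J_3(-1) ⊕ J_1(-1) ⊕ J_1(1)

The characteristic polynomial is
  det(x·I − A) = x^5 + 3*x^4 + 2*x^3 - 2*x^2 - 3*x - 1 = (x - 1)*(x + 1)^4

Eigenvalues and multiplicities (the geometric multiplicity of λ is n − rank(A − λI), which equals the number of Jordan blocks for λ):
  λ = -1: algebraic multiplicity = 4, geometric multiplicity = 2
  λ = 1: algebraic multiplicity = 1, geometric multiplicity = 1

Determining the block sizes for each eigenvalue:
  λ = -1: with am = 4 and gm = 2, the partition is not yet determined (e.g. several partitions of 4 into 2 parts exist). Let N = A − (-1)·I. Computing rank(N^1) = 3, rank(N^2) = 2, rank(N^3) = 1; the number of blocks of size ≥ j is rank(N^{j−1}) − rank(N^j), giving [2, 1, 1]. So we have 1 block(s) of size 3, 1 block(s) of size 1 → block sizes [3, 1]
  λ = 1: one block (gm = 1), so the single block has size am = 1 → block sizes [1]

Assembling the blocks gives a Jordan form
J =
  [-1,  1,  0,  0, 0]
  [ 0, -1,  1,  0, 0]
  [ 0,  0, -1,  0, 0]
  [ 0,  0,  0, -1, 0]
  [ 0,  0,  0,  0, 1]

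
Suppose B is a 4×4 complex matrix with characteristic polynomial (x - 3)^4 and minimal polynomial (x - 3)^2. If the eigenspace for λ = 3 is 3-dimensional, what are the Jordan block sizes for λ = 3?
Block sizes for λ = 3: [2, 1, 1]

Step 1 — from the characteristic polynomial, algebraic multiplicity of λ = 3 is 4. From dim ker(B − (3)·I) = 3, there are exactly 3 Jordan blocks for λ = 3.
Step 2 — from the minimal polynomial, the factor (x − 3)^2 tells us the largest block for λ = 3 has size 2.
Step 3 — with total size 4, 3 blocks, and largest block 2, the block sizes (in nonincreasing order) are [2, 1, 1].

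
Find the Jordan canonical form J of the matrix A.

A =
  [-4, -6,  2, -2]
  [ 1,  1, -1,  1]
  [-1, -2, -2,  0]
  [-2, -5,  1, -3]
J_2(-2) ⊕ J_2(-2)

The characteristic polynomial is
  det(x·I − A) = x^4 + 8*x^3 + 24*x^2 + 32*x + 16 = (x + 2)^4

Eigenvalues and multiplicities (the geometric multiplicity of λ is n − rank(A − λI), which equals the number of Jordan blocks for λ):
  λ = -2: algebraic multiplicity = 4, geometric multiplicity = 2

Determining the block sizes for each eigenvalue:
  λ = -2: with am = 4 and gm = 2, the partition is not yet determined (e.g. several partitions of 4 into 2 parts exist). Let N = A − (-2)·I. Computing rank(N^1) = 2, rank(N^2) = 0; the number of blocks of size ≥ j is rank(N^{j−1}) − rank(N^j), giving [2, 2]. So we have 2 block(s) of size 2 → block sizes [2, 2]

Assembling the blocks gives a Jordan form
J =
  [-2,  1,  0,  0]
  [ 0, -2,  0,  0]
  [ 0,  0, -2,  1]
  [ 0,  0,  0, -2]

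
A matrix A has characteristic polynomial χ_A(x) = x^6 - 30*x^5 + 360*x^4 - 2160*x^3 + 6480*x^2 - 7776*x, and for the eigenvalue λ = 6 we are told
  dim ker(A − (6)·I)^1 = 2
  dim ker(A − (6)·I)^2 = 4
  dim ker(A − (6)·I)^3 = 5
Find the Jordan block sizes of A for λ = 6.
Block sizes for λ = 6: [3, 2]

From the dimensions of kernels of powers, the number of Jordan blocks of size at least j is d_j − d_{j−1} where d_j = dim ker(N^j) (with d_0 = 0). Computing the differences gives [2, 2, 1].
The number of blocks of size exactly k is (#blocks of size ≥ k) − (#blocks of size ≥ k + 1), so the partition is: 1 block(s) of size 2, 1 block(s) of size 3.
In nonincreasing order the block sizes are [3, 2].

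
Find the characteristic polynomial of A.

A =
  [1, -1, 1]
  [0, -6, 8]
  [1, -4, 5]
x^3

Expanding det(x·I − A) (e.g. by cofactor expansion or by noting that A is similar to its Jordan form J, which has the same characteristic polynomial as A) gives
  χ_A(x) = x^3
which factors as x^3. The eigenvalues (with algebraic multiplicities) are λ = 0 with multiplicity 3.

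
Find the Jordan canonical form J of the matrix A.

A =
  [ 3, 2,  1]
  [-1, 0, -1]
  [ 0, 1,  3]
J_3(2)

The characteristic polynomial is
  det(x·I − A) = x^3 - 6*x^2 + 12*x - 8 = (x - 2)^3

Eigenvalues and multiplicities (the geometric multiplicity of λ is n − rank(A − λI), which equals the number of Jordan blocks for λ):
  λ = 2: algebraic multiplicity = 3, geometric multiplicity = 1

Determining the block sizes for each eigenvalue:
  λ = 2: one block (gm = 1), so the single block has size am = 3 → block sizes [3]

Assembling the blocks gives a Jordan form
J =
  [2, 1, 0]
  [0, 2, 1]
  [0, 0, 2]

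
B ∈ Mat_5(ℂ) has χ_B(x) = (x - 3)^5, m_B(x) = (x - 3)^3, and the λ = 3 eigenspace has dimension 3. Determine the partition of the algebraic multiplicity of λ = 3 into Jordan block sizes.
Block sizes for λ = 3: [3, 1, 1]

Step 1 — from the characteristic polynomial, algebraic multiplicity of λ = 3 is 5. From dim ker(B − (3)·I) = 3, there are exactly 3 Jordan blocks for λ = 3.
Step 2 — from the minimal polynomial, the factor (x − 3)^3 tells us the largest block for λ = 3 has size 3.
Step 3 — with total size 5, 3 blocks, and largest block 3, the block sizes (in nonincreasing order) are [3, 1, 1].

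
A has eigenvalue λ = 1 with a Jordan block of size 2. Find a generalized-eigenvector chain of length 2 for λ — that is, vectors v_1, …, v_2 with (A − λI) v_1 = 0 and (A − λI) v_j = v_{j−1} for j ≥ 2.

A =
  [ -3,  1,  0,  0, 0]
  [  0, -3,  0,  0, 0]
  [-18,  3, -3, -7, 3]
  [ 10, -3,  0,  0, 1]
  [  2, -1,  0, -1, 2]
A Jordan chain for λ = 1 of length 2:
v_1 = (0, 0, -1, 1, 1)ᵀ
v_2 = (0, 0, 2, -1, 0)ᵀ

Let N = A − (1)·I. We want v_2 with N^2 v_2 = 0 but N^1 v_2 ≠ 0; then v_{j-1} := N · v_j for j = 2, …, 2.

Pick v_2 = (0, 0, 2, -1, 0)ᵀ.
Then v_1 = N · v_2 = (0, 0, -1, 1, 1)ᵀ.

Sanity check: (A − (1)·I) v_1 = (0, 0, 0, 0, 0)ᵀ = 0. ✓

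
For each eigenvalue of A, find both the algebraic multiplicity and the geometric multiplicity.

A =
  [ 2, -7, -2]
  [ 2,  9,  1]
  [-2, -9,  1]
λ = 4: alg = 3, geom = 1

Step 1 — factor the characteristic polynomial to read off the algebraic multiplicities:
  χ_A(x) = (x - 4)^3

Step 2 — compute geometric multiplicities via the rank-nullity identity g(λ) = n − rank(A − λI):
  rank(A − (4)·I) = 2, so dim ker(A − (4)·I) = n − 2 = 1

Summary:
  λ = 4: algebraic multiplicity = 3, geometric multiplicity = 1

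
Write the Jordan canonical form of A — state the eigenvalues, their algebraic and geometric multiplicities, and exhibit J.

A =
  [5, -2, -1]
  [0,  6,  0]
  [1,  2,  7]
J_2(6) ⊕ J_1(6)

The characteristic polynomial is
  det(x·I − A) = x^3 - 18*x^2 + 108*x - 216 = (x - 6)^3

Eigenvalues and multiplicities (the geometric multiplicity of λ is n − rank(A − λI), which equals the number of Jordan blocks for λ):
  λ = 6: algebraic multiplicity = 3, geometric multiplicity = 2

Determining the block sizes for each eigenvalue:
  λ = 6: 2 blocks summing to 3 forces exactly one block of size 2 and the rest size 1 → block sizes [2, 1]

Assembling the blocks gives a Jordan form
J =
  [6, 1, 0]
  [0, 6, 0]
  [0, 0, 6]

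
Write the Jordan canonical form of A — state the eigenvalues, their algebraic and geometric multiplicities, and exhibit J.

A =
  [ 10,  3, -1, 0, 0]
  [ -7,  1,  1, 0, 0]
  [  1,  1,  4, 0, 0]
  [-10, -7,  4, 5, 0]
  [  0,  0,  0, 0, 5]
J_3(5) ⊕ J_1(5) ⊕ J_1(5)

The characteristic polynomial is
  det(x·I − A) = x^5 - 25*x^4 + 250*x^3 - 1250*x^2 + 3125*x - 3125 = (x - 5)^5

Eigenvalues and multiplicities (the geometric multiplicity of λ is n − rank(A − λI), which equals the number of Jordan blocks for λ):
  λ = 5: algebraic multiplicity = 5, geometric multiplicity = 3

Determining the block sizes for each eigenvalue:
  λ = 5: with am = 5 and gm = 3, the partition is not yet determined (e.g. several partitions of 5 into 3 parts exist). Let N = A − (5)·I. Computing rank(N^1) = 2, rank(N^2) = 1, rank(N^3) = 0; the number of blocks of size ≥ j is rank(N^{j−1}) − rank(N^j), giving [3, 1, 1]. So we have 1 block(s) of size 3, 2 block(s) of size 1 → block sizes [3, 1, 1]

Assembling the blocks gives a Jordan form
J =
  [5, 1, 0, 0, 0]
  [0, 5, 1, 0, 0]
  [0, 0, 5, 0, 0]
  [0, 0, 0, 5, 0]
  [0, 0, 0, 0, 5]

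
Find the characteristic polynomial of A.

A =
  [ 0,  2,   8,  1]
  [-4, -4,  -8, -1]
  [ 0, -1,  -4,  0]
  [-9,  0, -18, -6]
x^4 + 14*x^3 + 73*x^2 + 168*x + 144

Expanding det(x·I − A) (e.g. by cofactor expansion or by noting that A is similar to its Jordan form J, which has the same characteristic polynomial as A) gives
  χ_A(x) = x^4 + 14*x^3 + 73*x^2 + 168*x + 144
which factors as (x + 3)^2*(x + 4)^2. The eigenvalues (with algebraic multiplicities) are λ = -4 with multiplicity 2, λ = -3 with multiplicity 2.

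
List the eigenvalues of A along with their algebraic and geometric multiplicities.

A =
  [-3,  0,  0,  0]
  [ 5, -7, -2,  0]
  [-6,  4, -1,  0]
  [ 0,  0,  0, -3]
λ = -5: alg = 1, geom = 1; λ = -3: alg = 3, geom = 2

Step 1 — factor the characteristic polynomial to read off the algebraic multiplicities:
  χ_A(x) = (x + 3)^3*(x + 5)

Step 2 — compute geometric multiplicities via the rank-nullity identity g(λ) = n − rank(A − λI):
  rank(A − (-5)·I) = 3, so dim ker(A − (-5)·I) = n − 3 = 1
  rank(A − (-3)·I) = 2, so dim ker(A − (-3)·I) = n − 2 = 2

Summary:
  λ = -5: algebraic multiplicity = 1, geometric multiplicity = 1
  λ = -3: algebraic multiplicity = 3, geometric multiplicity = 2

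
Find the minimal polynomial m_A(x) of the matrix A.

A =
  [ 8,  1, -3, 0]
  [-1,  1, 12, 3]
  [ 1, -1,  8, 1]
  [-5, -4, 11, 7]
x^2 - 12*x + 36

The characteristic polynomial is χ_A(x) = (x - 6)^4, so the eigenvalues are known. The minimal polynomial is
  m_A(x) = Π_λ (x − λ)^{k_λ}
where k_λ is the size of the *largest* Jordan block for λ (equivalently, the smallest k with (A − λI)^k v = 0 for every generalised eigenvector v of λ).

  λ = 6: largest Jordan block has size 2, contributing (x − 6)^2

So m_A(x) = (x - 6)^2 = x^2 - 12*x + 36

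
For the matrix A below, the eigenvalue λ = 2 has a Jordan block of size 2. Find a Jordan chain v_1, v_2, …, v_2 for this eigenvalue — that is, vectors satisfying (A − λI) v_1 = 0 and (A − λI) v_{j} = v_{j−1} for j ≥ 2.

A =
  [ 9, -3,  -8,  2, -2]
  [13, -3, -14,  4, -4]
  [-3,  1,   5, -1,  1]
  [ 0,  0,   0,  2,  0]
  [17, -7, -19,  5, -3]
A Jordan chain for λ = 2 of length 2:
v_1 = (7, 13, -3, 0, 17)ᵀ
v_2 = (1, 0, 0, 0, 0)ᵀ

Let N = A − (2)·I. We want v_2 with N^2 v_2 = 0 but N^1 v_2 ≠ 0; then v_{j-1} := N · v_j for j = 2, …, 2.

Pick v_2 = (1, 0, 0, 0, 0)ᵀ.
Then v_1 = N · v_2 = (7, 13, -3, 0, 17)ᵀ.

Sanity check: (A − (2)·I) v_1 = (0, 0, 0, 0, 0)ᵀ = 0. ✓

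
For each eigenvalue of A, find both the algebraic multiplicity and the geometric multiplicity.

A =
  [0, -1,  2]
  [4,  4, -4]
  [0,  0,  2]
λ = 2: alg = 3, geom = 2

Step 1 — factor the characteristic polynomial to read off the algebraic multiplicities:
  χ_A(x) = (x - 2)^3

Step 2 — compute geometric multiplicities via the rank-nullity identity g(λ) = n − rank(A − λI):
  rank(A − (2)·I) = 1, so dim ker(A − (2)·I) = n − 1 = 2

Summary:
  λ = 2: algebraic multiplicity = 3, geometric multiplicity = 2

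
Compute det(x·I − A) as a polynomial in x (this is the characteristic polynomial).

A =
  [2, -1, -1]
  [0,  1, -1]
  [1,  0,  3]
x^3 - 6*x^2 + 12*x - 8

Expanding det(x·I − A) (e.g. by cofactor expansion or by noting that A is similar to its Jordan form J, which has the same characteristic polynomial as A) gives
  χ_A(x) = x^3 - 6*x^2 + 12*x - 8
which factors as (x - 2)^3. The eigenvalues (with algebraic multiplicities) are λ = 2 with multiplicity 3.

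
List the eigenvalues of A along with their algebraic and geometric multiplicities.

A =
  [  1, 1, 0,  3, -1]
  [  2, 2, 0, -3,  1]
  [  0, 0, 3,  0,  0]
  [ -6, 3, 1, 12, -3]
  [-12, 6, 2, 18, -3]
λ = 3: alg = 5, geom = 3

Step 1 — factor the characteristic polynomial to read off the algebraic multiplicities:
  χ_A(x) = (x - 3)^5

Step 2 — compute geometric multiplicities via the rank-nullity identity g(λ) = n − rank(A − λI):
  rank(A − (3)·I) = 2, so dim ker(A − (3)·I) = n − 2 = 3

Summary:
  λ = 3: algebraic multiplicity = 5, geometric multiplicity = 3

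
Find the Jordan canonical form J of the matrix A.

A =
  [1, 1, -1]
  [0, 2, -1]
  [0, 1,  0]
J_2(1) ⊕ J_1(1)

The characteristic polynomial is
  det(x·I − A) = x^3 - 3*x^2 + 3*x - 1 = (x - 1)^3

Eigenvalues and multiplicities (the geometric multiplicity of λ is n − rank(A − λI), which equals the number of Jordan blocks for λ):
  λ = 1: algebraic multiplicity = 3, geometric multiplicity = 2

Determining the block sizes for each eigenvalue:
  λ = 1: 2 blocks summing to 3 forces exactly one block of size 2 and the rest size 1 → block sizes [2, 1]

Assembling the blocks gives a Jordan form
J =
  [1, 1, 0]
  [0, 1, 0]
  [0, 0, 1]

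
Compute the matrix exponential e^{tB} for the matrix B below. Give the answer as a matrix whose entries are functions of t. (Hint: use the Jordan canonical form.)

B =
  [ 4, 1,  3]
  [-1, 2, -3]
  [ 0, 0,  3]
e^{tB} =
  [t*exp(3*t) + exp(3*t), t*exp(3*t), 3*t*exp(3*t)]
  [-t*exp(3*t), -t*exp(3*t) + exp(3*t), -3*t*exp(3*t)]
  [0, 0, exp(3*t)]

Strategy: write B = P · J · P⁻¹ where J is a Jordan canonical form, so e^{tB} = P · e^{tJ} · P⁻¹, and e^{tJ} can be computed block-by-block.

B has Jordan form
J =
  [3, 1, 0]
  [0, 3, 0]
  [0, 0, 3]
(up to reordering of blocks).

Per-block formulas:
  For a 2×2 Jordan block J_2(3): exp(t · J_2(3)) = e^(3t)·(I + t·N), where N is the 2×2 nilpotent shift.
  For a 1×1 block at λ = 3: exp(t · [3]) = [e^(3t)].

After assembling e^{tJ} and conjugating by P, we get:

e^{tB} =
  [t*exp(3*t) + exp(3*t), t*exp(3*t), 3*t*exp(3*t)]
  [-t*exp(3*t), -t*exp(3*t) + exp(3*t), -3*t*exp(3*t)]
  [0, 0, exp(3*t)]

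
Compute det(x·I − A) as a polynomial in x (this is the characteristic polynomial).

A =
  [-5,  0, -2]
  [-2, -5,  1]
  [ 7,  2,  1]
x^3 + 9*x^2 + 27*x + 27

Expanding det(x·I − A) (e.g. by cofactor expansion or by noting that A is similar to its Jordan form J, which has the same characteristic polynomial as A) gives
  χ_A(x) = x^3 + 9*x^2 + 27*x + 27
which factors as (x + 3)^3. The eigenvalues (with algebraic multiplicities) are λ = -3 with multiplicity 3.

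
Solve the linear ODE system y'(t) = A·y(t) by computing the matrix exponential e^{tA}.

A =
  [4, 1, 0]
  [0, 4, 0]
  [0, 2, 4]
e^{tA} =
  [exp(4*t), t*exp(4*t), 0]
  [0, exp(4*t), 0]
  [0, 2*t*exp(4*t), exp(4*t)]

Strategy: write A = P · J · P⁻¹ where J is a Jordan canonical form, so e^{tA} = P · e^{tJ} · P⁻¹, and e^{tJ} can be computed block-by-block.

A has Jordan form
J =
  [4, 1, 0]
  [0, 4, 0]
  [0, 0, 4]
(up to reordering of blocks).

Per-block formulas:
  For a 1×1 block at λ = 4: exp(t · [4]) = [e^(4t)].
  For a 2×2 Jordan block J_2(4): exp(t · J_2(4)) = e^(4t)·(I + t·N), where N is the 2×2 nilpotent shift.

After assembling e^{tJ} and conjugating by P, we get:

e^{tA} =
  [exp(4*t), t*exp(4*t), 0]
  [0, exp(4*t), 0]
  [0, 2*t*exp(4*t), exp(4*t)]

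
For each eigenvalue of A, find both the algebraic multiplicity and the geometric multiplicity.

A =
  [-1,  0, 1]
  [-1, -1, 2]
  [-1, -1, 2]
λ = 0: alg = 3, geom = 1

Step 1 — factor the characteristic polynomial to read off the algebraic multiplicities:
  χ_A(x) = x^3

Step 2 — compute geometric multiplicities via the rank-nullity identity g(λ) = n − rank(A − λI):
  rank(A − (0)·I) = 2, so dim ker(A − (0)·I) = n − 2 = 1

Summary:
  λ = 0: algebraic multiplicity = 3, geometric multiplicity = 1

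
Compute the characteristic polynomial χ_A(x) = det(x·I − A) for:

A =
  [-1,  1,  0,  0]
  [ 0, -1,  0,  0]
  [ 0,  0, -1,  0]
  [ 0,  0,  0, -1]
x^4 + 4*x^3 + 6*x^2 + 4*x + 1

Expanding det(x·I − A) (e.g. by cofactor expansion or by noting that A is similar to its Jordan form J, which has the same characteristic polynomial as A) gives
  χ_A(x) = x^4 + 4*x^3 + 6*x^2 + 4*x + 1
which factors as (x + 1)^4. The eigenvalues (with algebraic multiplicities) are λ = -1 with multiplicity 4.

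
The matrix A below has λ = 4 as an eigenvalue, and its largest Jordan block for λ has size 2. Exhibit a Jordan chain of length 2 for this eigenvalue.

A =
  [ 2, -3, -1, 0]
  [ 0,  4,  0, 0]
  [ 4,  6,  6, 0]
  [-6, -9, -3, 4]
A Jordan chain for λ = 4 of length 2:
v_1 = (-2, 0, 4, -6)ᵀ
v_2 = (1, 0, 0, 0)ᵀ

Let N = A − (4)·I. We want v_2 with N^2 v_2 = 0 but N^1 v_2 ≠ 0; then v_{j-1} := N · v_j for j = 2, …, 2.

Pick v_2 = (1, 0, 0, 0)ᵀ.
Then v_1 = N · v_2 = (-2, 0, 4, -6)ᵀ.

Sanity check: (A − (4)·I) v_1 = (0, 0, 0, 0)ᵀ = 0. ✓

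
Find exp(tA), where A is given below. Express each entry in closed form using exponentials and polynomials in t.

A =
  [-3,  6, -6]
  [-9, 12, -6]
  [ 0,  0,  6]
e^{tA} =
  [-2*exp(6*t) + 3*exp(3*t), 2*exp(6*t) - 2*exp(3*t), -2*exp(6*t) + 2*exp(3*t)]
  [-3*exp(6*t) + 3*exp(3*t), 3*exp(6*t) - 2*exp(3*t), -2*exp(6*t) + 2*exp(3*t)]
  [0, 0, exp(6*t)]

Strategy: write A = P · J · P⁻¹ where J is a Jordan canonical form, so e^{tA} = P · e^{tJ} · P⁻¹, and e^{tJ} can be computed block-by-block.

A has Jordan form
J =
  [3, 0, 0]
  [0, 6, 0]
  [0, 0, 6]
(up to reordering of blocks).

Per-block formulas:
  For a 1×1 block at λ = 6: exp(t · [6]) = [e^(6t)].
  For a 1×1 block at λ = 3: exp(t · [3]) = [e^(3t)].

After assembling e^{tJ} and conjugating by P, we get:

e^{tA} =
  [-2*exp(6*t) + 3*exp(3*t), 2*exp(6*t) - 2*exp(3*t), -2*exp(6*t) + 2*exp(3*t)]
  [-3*exp(6*t) + 3*exp(3*t), 3*exp(6*t) - 2*exp(3*t), -2*exp(6*t) + 2*exp(3*t)]
  [0, 0, exp(6*t)]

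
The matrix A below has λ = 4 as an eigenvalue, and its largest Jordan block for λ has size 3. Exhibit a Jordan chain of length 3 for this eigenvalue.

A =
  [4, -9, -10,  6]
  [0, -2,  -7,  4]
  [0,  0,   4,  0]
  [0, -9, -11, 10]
A Jordan chain for λ = 4 of length 3:
v_1 = (-3, -2, 0, -3)ᵀ
v_2 = (-10, -7, 0, -11)ᵀ
v_3 = (0, 0, 1, 0)ᵀ

Let N = A − (4)·I. We want v_3 with N^3 v_3 = 0 but N^2 v_3 ≠ 0; then v_{j-1} := N · v_j for j = 3, …, 2.

Pick v_3 = (0, 0, 1, 0)ᵀ.
Then v_2 = N · v_3 = (-10, -7, 0, -11)ᵀ.
Then v_1 = N · v_2 = (-3, -2, 0, -3)ᵀ.

Sanity check: (A − (4)·I) v_1 = (0, 0, 0, 0)ᵀ = 0. ✓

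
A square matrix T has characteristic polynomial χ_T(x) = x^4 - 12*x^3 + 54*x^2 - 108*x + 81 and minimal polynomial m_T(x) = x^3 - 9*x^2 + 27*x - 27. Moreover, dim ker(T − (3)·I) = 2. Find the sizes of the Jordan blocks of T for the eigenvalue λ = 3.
Block sizes for λ = 3: [3, 1]

Step 1 — from the characteristic polynomial, algebraic multiplicity of λ = 3 is 4. From dim ker(T − (3)·I) = 2, there are exactly 2 Jordan blocks for λ = 3.
Step 2 — from the minimal polynomial, the factor (x − 3)^3 tells us the largest block for λ = 3 has size 3.
Step 3 — with total size 4, 2 blocks, and largest block 3, the block sizes (in nonincreasing order) are [3, 1].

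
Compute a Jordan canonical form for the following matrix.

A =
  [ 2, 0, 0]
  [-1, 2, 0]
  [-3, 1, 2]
J_3(2)

The characteristic polynomial is
  det(x·I − A) = x^3 - 6*x^2 + 12*x - 8 = (x - 2)^3

Eigenvalues and multiplicities (the geometric multiplicity of λ is n − rank(A − λI), which equals the number of Jordan blocks for λ):
  λ = 2: algebraic multiplicity = 3, geometric multiplicity = 1

Determining the block sizes for each eigenvalue:
  λ = 2: one block (gm = 1), so the single block has size am = 3 → block sizes [3]

Assembling the blocks gives a Jordan form
J =
  [2, 1, 0]
  [0, 2, 1]
  [0, 0, 2]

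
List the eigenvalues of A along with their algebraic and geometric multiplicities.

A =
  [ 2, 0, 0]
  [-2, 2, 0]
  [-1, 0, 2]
λ = 2: alg = 3, geom = 2

Step 1 — factor the characteristic polynomial to read off the algebraic multiplicities:
  χ_A(x) = (x - 2)^3

Step 2 — compute geometric multiplicities via the rank-nullity identity g(λ) = n − rank(A − λI):
  rank(A − (2)·I) = 1, so dim ker(A − (2)·I) = n − 1 = 2

Summary:
  λ = 2: algebraic multiplicity = 3, geometric multiplicity = 2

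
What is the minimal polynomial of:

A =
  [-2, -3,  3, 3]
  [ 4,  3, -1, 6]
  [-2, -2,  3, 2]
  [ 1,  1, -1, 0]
x^3 - 3*x^2 + 3*x - 1

The characteristic polynomial is χ_A(x) = (x - 1)^4, so the eigenvalues are known. The minimal polynomial is
  m_A(x) = Π_λ (x − λ)^{k_λ}
where k_λ is the size of the *largest* Jordan block for λ (equivalently, the smallest k with (A − λI)^k v = 0 for every generalised eigenvector v of λ).

  λ = 1: largest Jordan block has size 3, contributing (x − 1)^3

So m_A(x) = (x - 1)^3 = x^3 - 3*x^2 + 3*x - 1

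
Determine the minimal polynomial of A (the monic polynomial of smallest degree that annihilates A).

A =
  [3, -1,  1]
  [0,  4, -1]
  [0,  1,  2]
x^2 - 6*x + 9

The characteristic polynomial is χ_A(x) = (x - 3)^3, so the eigenvalues are known. The minimal polynomial is
  m_A(x) = Π_λ (x − λ)^{k_λ}
where k_λ is the size of the *largest* Jordan block for λ (equivalently, the smallest k with (A − λI)^k v = 0 for every generalised eigenvector v of λ).

  λ = 3: largest Jordan block has size 2, contributing (x − 3)^2

So m_A(x) = (x - 3)^2 = x^2 - 6*x + 9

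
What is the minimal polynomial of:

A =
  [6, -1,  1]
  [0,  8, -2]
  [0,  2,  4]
x^2 - 12*x + 36

The characteristic polynomial is χ_A(x) = (x - 6)^3, so the eigenvalues are known. The minimal polynomial is
  m_A(x) = Π_λ (x − λ)^{k_λ}
where k_λ is the size of the *largest* Jordan block for λ (equivalently, the smallest k with (A − λI)^k v = 0 for every generalised eigenvector v of λ).

  λ = 6: largest Jordan block has size 2, contributing (x − 6)^2

So m_A(x) = (x - 6)^2 = x^2 - 12*x + 36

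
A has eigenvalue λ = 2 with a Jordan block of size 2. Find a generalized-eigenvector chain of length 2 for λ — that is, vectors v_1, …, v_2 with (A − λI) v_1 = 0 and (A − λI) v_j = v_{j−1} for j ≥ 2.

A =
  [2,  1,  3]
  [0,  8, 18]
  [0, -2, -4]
A Jordan chain for λ = 2 of length 2:
v_1 = (1, 6, -2)ᵀ
v_2 = (0, 1, 0)ᵀ

Let N = A − (2)·I. We want v_2 with N^2 v_2 = 0 but N^1 v_2 ≠ 0; then v_{j-1} := N · v_j for j = 2, …, 2.

Pick v_2 = (0, 1, 0)ᵀ.
Then v_1 = N · v_2 = (1, 6, -2)ᵀ.

Sanity check: (A − (2)·I) v_1 = (0, 0, 0)ᵀ = 0. ✓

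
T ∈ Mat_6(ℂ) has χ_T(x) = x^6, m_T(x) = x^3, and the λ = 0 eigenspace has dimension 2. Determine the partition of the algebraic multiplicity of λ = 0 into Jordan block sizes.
Block sizes for λ = 0: [3, 3]

Step 1 — from the characteristic polynomial, algebraic multiplicity of λ = 0 is 6. From dim ker(T − (0)·I) = 2, there are exactly 2 Jordan blocks for λ = 0.
Step 2 — from the minimal polynomial, the factor (x − 0)^3 tells us the largest block for λ = 0 has size 3.
Step 3 — with total size 6, 2 blocks, and largest block 3, the block sizes (in nonincreasing order) are [3, 3].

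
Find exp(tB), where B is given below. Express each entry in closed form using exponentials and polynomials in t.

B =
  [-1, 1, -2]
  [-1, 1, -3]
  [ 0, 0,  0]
e^{tB} =
  [1 - t, t, -t^2/2 - 2*t]
  [-t, t + 1, -t^2/2 - 3*t]
  [0, 0, 1]

Strategy: write B = P · J · P⁻¹ where J is a Jordan canonical form, so e^{tB} = P · e^{tJ} · P⁻¹, and e^{tJ} can be computed block-by-block.

B has Jordan form
J =
  [0, 1, 0]
  [0, 0, 1]
  [0, 0, 0]
(up to reordering of blocks).

Per-block formulas:
  For a 3×3 Jordan block J_3(0): exp(t · J_3(0)) = e^(0t)·(I + t·N + (t^2/2)·N^2), where N is the 3×3 nilpotent shift.

After assembling e^{tJ} and conjugating by P, we get:

e^{tB} =
  [1 - t, t, -t^2/2 - 2*t]
  [-t, t + 1, -t^2/2 - 3*t]
  [0, 0, 1]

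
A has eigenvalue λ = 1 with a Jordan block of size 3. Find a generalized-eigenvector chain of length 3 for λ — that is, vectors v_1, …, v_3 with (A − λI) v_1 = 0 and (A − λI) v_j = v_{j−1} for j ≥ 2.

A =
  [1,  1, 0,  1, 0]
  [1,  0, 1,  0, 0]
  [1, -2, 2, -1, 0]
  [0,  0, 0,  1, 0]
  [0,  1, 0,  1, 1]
A Jordan chain for λ = 1 of length 3:
v_1 = (1, 0, -1, 0, 1)ᵀ
v_2 = (0, 1, 1, 0, 0)ᵀ
v_3 = (1, 0, 0, 0, 0)ᵀ

Let N = A − (1)·I. We want v_3 with N^3 v_3 = 0 but N^2 v_3 ≠ 0; then v_{j-1} := N · v_j for j = 3, …, 2.

Pick v_3 = (1, 0, 0, 0, 0)ᵀ.
Then v_2 = N · v_3 = (0, 1, 1, 0, 0)ᵀ.
Then v_1 = N · v_2 = (1, 0, -1, 0, 1)ᵀ.

Sanity check: (A − (1)·I) v_1 = (0, 0, 0, 0, 0)ᵀ = 0. ✓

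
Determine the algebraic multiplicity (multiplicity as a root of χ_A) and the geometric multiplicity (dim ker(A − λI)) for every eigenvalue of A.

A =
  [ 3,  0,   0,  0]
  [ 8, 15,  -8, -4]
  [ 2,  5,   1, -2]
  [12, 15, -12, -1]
λ = 3: alg = 1, geom = 1; λ = 5: alg = 3, geom = 2

Step 1 — factor the characteristic polynomial to read off the algebraic multiplicities:
  χ_A(x) = (x - 5)^3*(x - 3)

Step 2 — compute geometric multiplicities via the rank-nullity identity g(λ) = n − rank(A − λI):
  rank(A − (3)·I) = 3, so dim ker(A − (3)·I) = n − 3 = 1
  rank(A − (5)·I) = 2, so dim ker(A − (5)·I) = n − 2 = 2

Summary:
  λ = 3: algebraic multiplicity = 1, geometric multiplicity = 1
  λ = 5: algebraic multiplicity = 3, geometric multiplicity = 2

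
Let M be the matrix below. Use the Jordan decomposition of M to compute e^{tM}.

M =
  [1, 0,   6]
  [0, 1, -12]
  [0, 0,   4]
e^{tM} =
  [exp(t), 0, 2*exp(4*t) - 2*exp(t)]
  [0, exp(t), -4*exp(4*t) + 4*exp(t)]
  [0, 0, exp(4*t)]

Strategy: write M = P · J · P⁻¹ where J is a Jordan canonical form, so e^{tM} = P · e^{tJ} · P⁻¹, and e^{tJ} can be computed block-by-block.

M has Jordan form
J =
  [1, 0, 0]
  [0, 1, 0]
  [0, 0, 4]
(up to reordering of blocks).

Per-block formulas:
  For a 1×1 block at λ = 4: exp(t · [4]) = [e^(4t)].
  For a 1×1 block at λ = 1: exp(t · [1]) = [e^(1t)].

After assembling e^{tJ} and conjugating by P, we get:

e^{tM} =
  [exp(t), 0, 2*exp(4*t) - 2*exp(t)]
  [0, exp(t), -4*exp(4*t) + 4*exp(t)]
  [0, 0, exp(4*t)]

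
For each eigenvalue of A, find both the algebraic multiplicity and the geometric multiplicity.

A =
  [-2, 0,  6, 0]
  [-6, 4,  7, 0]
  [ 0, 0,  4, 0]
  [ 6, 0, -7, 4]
λ = -2: alg = 1, geom = 1; λ = 4: alg = 3, geom = 2

Step 1 — factor the characteristic polynomial to read off the algebraic multiplicities:
  χ_A(x) = (x - 4)^3*(x + 2)

Step 2 — compute geometric multiplicities via the rank-nullity identity g(λ) = n − rank(A − λI):
  rank(A − (-2)·I) = 3, so dim ker(A − (-2)·I) = n − 3 = 1
  rank(A − (4)·I) = 2, so dim ker(A − (4)·I) = n − 2 = 2

Summary:
  λ = -2: algebraic multiplicity = 1, geometric multiplicity = 1
  λ = 4: algebraic multiplicity = 3, geometric multiplicity = 2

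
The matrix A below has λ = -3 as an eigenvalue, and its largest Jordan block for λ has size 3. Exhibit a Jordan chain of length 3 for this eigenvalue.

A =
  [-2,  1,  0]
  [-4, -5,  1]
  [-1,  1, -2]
A Jordan chain for λ = -3 of length 3:
v_1 = (-3, 3, -6)ᵀ
v_2 = (1, -4, -1)ᵀ
v_3 = (1, 0, 0)ᵀ

Let N = A − (-3)·I. We want v_3 with N^3 v_3 = 0 but N^2 v_3 ≠ 0; then v_{j-1} := N · v_j for j = 3, …, 2.

Pick v_3 = (1, 0, 0)ᵀ.
Then v_2 = N · v_3 = (1, -4, -1)ᵀ.
Then v_1 = N · v_2 = (-3, 3, -6)ᵀ.

Sanity check: (A − (-3)·I) v_1 = (0, 0, 0)ᵀ = 0. ✓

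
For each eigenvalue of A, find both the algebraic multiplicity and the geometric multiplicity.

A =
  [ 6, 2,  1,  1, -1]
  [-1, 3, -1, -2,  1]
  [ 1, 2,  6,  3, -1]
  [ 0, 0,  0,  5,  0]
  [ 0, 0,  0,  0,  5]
λ = 5: alg = 5, geom = 3

Step 1 — factor the characteristic polynomial to read off the algebraic multiplicities:
  χ_A(x) = (x - 5)^5

Step 2 — compute geometric multiplicities via the rank-nullity identity g(λ) = n − rank(A − λI):
  rank(A − (5)·I) = 2, so dim ker(A − (5)·I) = n − 2 = 3

Summary:
  λ = 5: algebraic multiplicity = 5, geometric multiplicity = 3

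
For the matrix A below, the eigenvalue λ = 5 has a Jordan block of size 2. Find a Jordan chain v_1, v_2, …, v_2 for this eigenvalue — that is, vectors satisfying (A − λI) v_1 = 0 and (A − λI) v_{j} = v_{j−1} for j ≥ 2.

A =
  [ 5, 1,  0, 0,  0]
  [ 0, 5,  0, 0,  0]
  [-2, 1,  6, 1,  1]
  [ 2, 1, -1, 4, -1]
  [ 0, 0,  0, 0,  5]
A Jordan chain for λ = 5 of length 2:
v_1 = (0, 0, -2, 2, 0)ᵀ
v_2 = (1, 0, 0, 0, 0)ᵀ

Let N = A − (5)·I. We want v_2 with N^2 v_2 = 0 but N^1 v_2 ≠ 0; then v_{j-1} := N · v_j for j = 2, …, 2.

Pick v_2 = (1, 0, 0, 0, 0)ᵀ.
Then v_1 = N · v_2 = (0, 0, -2, 2, 0)ᵀ.

Sanity check: (A − (5)·I) v_1 = (0, 0, 0, 0, 0)ᵀ = 0. ✓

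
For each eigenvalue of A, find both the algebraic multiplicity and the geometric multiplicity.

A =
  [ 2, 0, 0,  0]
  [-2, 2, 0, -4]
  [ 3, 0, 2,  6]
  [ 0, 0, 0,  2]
λ = 2: alg = 4, geom = 3

Step 1 — factor the characteristic polynomial to read off the algebraic multiplicities:
  χ_A(x) = (x - 2)^4

Step 2 — compute geometric multiplicities via the rank-nullity identity g(λ) = n − rank(A − λI):
  rank(A − (2)·I) = 1, so dim ker(A − (2)·I) = n − 1 = 3

Summary:
  λ = 2: algebraic multiplicity = 4, geometric multiplicity = 3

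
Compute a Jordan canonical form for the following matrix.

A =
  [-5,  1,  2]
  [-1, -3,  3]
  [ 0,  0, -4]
J_3(-4)

The characteristic polynomial is
  det(x·I − A) = x^3 + 12*x^2 + 48*x + 64 = (x + 4)^3

Eigenvalues and multiplicities (the geometric multiplicity of λ is n − rank(A − λI), which equals the number of Jordan blocks for λ):
  λ = -4: algebraic multiplicity = 3, geometric multiplicity = 1

Determining the block sizes for each eigenvalue:
  λ = -4: one block (gm = 1), so the single block has size am = 3 → block sizes [3]

Assembling the blocks gives a Jordan form
J =
  [-4,  1,  0]
  [ 0, -4,  1]
  [ 0,  0, -4]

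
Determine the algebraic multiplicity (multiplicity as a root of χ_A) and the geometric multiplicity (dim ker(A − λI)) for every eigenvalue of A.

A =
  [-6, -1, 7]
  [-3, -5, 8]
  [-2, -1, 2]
λ = -3: alg = 3, geom = 1

Step 1 — factor the characteristic polynomial to read off the algebraic multiplicities:
  χ_A(x) = (x + 3)^3

Step 2 — compute geometric multiplicities via the rank-nullity identity g(λ) = n − rank(A − λI):
  rank(A − (-3)·I) = 2, so dim ker(A − (-3)·I) = n − 2 = 1

Summary:
  λ = -3: algebraic multiplicity = 3, geometric multiplicity = 1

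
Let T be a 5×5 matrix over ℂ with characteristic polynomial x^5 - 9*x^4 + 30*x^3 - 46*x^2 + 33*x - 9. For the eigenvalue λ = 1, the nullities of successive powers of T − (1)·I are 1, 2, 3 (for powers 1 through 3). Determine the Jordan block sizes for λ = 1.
Block sizes for λ = 1: [3]

From the dimensions of kernels of powers, the number of Jordan blocks of size at least j is d_j − d_{j−1} where d_j = dim ker(N^j) (with d_0 = 0). Computing the differences gives [1, 1, 1].
The number of blocks of size exactly k is (#blocks of size ≥ k) − (#blocks of size ≥ k + 1), so the partition is: 1 block(s) of size 3.
In nonincreasing order the block sizes are [3].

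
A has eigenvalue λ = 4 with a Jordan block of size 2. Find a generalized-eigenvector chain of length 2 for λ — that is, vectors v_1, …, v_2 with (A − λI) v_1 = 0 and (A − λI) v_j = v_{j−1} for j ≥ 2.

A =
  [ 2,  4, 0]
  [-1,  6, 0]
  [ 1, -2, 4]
A Jordan chain for λ = 4 of length 2:
v_1 = (-2, -1, 1)ᵀ
v_2 = (1, 0, 0)ᵀ

Let N = A − (4)·I. We want v_2 with N^2 v_2 = 0 but N^1 v_2 ≠ 0; then v_{j-1} := N · v_j for j = 2, …, 2.

Pick v_2 = (1, 0, 0)ᵀ.
Then v_1 = N · v_2 = (-2, -1, 1)ᵀ.

Sanity check: (A − (4)·I) v_1 = (0, 0, 0)ᵀ = 0. ✓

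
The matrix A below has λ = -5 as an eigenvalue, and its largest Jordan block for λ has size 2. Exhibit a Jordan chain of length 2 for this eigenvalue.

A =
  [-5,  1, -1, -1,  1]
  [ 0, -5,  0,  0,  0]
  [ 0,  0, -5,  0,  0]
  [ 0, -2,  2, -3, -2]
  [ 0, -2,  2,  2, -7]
A Jordan chain for λ = -5 of length 2:
v_1 = (1, 0, 0, -2, -2)ᵀ
v_2 = (0, 1, 0, 0, 0)ᵀ

Let N = A − (-5)·I. We want v_2 with N^2 v_2 = 0 but N^1 v_2 ≠ 0; then v_{j-1} := N · v_j for j = 2, …, 2.

Pick v_2 = (0, 1, 0, 0, 0)ᵀ.
Then v_1 = N · v_2 = (1, 0, 0, -2, -2)ᵀ.

Sanity check: (A − (-5)·I) v_1 = (0, 0, 0, 0, 0)ᵀ = 0. ✓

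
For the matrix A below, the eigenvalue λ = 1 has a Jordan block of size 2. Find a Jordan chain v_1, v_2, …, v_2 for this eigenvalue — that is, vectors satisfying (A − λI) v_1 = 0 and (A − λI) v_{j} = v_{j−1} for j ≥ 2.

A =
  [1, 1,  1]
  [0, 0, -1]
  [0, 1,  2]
A Jordan chain for λ = 1 of length 2:
v_1 = (1, -1, 1)ᵀ
v_2 = (0, 1, 0)ᵀ

Let N = A − (1)·I. We want v_2 with N^2 v_2 = 0 but N^1 v_2 ≠ 0; then v_{j-1} := N · v_j for j = 2, …, 2.

Pick v_2 = (0, 1, 0)ᵀ.
Then v_1 = N · v_2 = (1, -1, 1)ᵀ.

Sanity check: (A − (1)·I) v_1 = (0, 0, 0)ᵀ = 0. ✓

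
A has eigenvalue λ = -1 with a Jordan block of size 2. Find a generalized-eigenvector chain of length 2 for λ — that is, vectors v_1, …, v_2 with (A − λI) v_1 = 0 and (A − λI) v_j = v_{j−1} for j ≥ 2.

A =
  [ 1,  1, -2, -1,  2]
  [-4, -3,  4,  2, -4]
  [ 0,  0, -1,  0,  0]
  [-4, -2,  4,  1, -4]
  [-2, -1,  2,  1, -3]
A Jordan chain for λ = -1 of length 2:
v_1 = (2, -4, 0, -4, -2)ᵀ
v_2 = (1, 0, 0, 0, 0)ᵀ

Let N = A − (-1)·I. We want v_2 with N^2 v_2 = 0 but N^1 v_2 ≠ 0; then v_{j-1} := N · v_j for j = 2, …, 2.

Pick v_2 = (1, 0, 0, 0, 0)ᵀ.
Then v_1 = N · v_2 = (2, -4, 0, -4, -2)ᵀ.

Sanity check: (A − (-1)·I) v_1 = (0, 0, 0, 0, 0)ᵀ = 0. ✓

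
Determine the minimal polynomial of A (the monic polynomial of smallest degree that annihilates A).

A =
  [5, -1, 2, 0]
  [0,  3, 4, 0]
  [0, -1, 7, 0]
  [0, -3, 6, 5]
x^2 - 10*x + 25

The characteristic polynomial is χ_A(x) = (x - 5)^4, so the eigenvalues are known. The minimal polynomial is
  m_A(x) = Π_λ (x − λ)^{k_λ}
where k_λ is the size of the *largest* Jordan block for λ (equivalently, the smallest k with (A − λI)^k v = 0 for every generalised eigenvector v of λ).

  λ = 5: largest Jordan block has size 2, contributing (x − 5)^2

So m_A(x) = (x - 5)^2 = x^2 - 10*x + 25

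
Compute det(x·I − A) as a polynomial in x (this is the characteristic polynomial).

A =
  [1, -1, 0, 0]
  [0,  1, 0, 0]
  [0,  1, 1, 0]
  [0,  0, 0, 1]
x^4 - 4*x^3 + 6*x^2 - 4*x + 1

Expanding det(x·I − A) (e.g. by cofactor expansion or by noting that A is similar to its Jordan form J, which has the same characteristic polynomial as A) gives
  χ_A(x) = x^4 - 4*x^3 + 6*x^2 - 4*x + 1
which factors as (x - 1)^4. The eigenvalues (with algebraic multiplicities) are λ = 1 with multiplicity 4.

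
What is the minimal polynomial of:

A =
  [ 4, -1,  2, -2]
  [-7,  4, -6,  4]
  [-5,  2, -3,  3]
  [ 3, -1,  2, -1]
x^2 - 2*x + 1

The characteristic polynomial is χ_A(x) = (x - 1)^4, so the eigenvalues are known. The minimal polynomial is
  m_A(x) = Π_λ (x − λ)^{k_λ}
where k_λ is the size of the *largest* Jordan block for λ (equivalently, the smallest k with (A − λI)^k v = 0 for every generalised eigenvector v of λ).

  λ = 1: largest Jordan block has size 2, contributing (x − 1)^2

So m_A(x) = (x - 1)^2 = x^2 - 2*x + 1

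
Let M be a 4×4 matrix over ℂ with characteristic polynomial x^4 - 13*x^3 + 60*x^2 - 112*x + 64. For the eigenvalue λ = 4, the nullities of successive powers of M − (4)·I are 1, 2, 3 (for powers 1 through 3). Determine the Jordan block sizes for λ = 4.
Block sizes for λ = 4: [3]

From the dimensions of kernels of powers, the number of Jordan blocks of size at least j is d_j − d_{j−1} where d_j = dim ker(N^j) (with d_0 = 0). Computing the differences gives [1, 1, 1].
The number of blocks of size exactly k is (#blocks of size ≥ k) − (#blocks of size ≥ k + 1), so the partition is: 1 block(s) of size 3.
In nonincreasing order the block sizes are [3].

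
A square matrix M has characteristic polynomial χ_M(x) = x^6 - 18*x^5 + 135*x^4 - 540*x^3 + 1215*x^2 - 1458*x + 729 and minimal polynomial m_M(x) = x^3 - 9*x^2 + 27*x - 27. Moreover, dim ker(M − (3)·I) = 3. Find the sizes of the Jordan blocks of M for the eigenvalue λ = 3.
Block sizes for λ = 3: [3, 2, 1]

Step 1 — from the characteristic polynomial, algebraic multiplicity of λ = 3 is 6. From dim ker(M − (3)·I) = 3, there are exactly 3 Jordan blocks for λ = 3.
Step 2 — from the minimal polynomial, the factor (x − 3)^3 tells us the largest block for λ = 3 has size 3.
Step 3 — with total size 6, 3 blocks, and largest block 3, the block sizes (in nonincreasing order) are [3, 2, 1].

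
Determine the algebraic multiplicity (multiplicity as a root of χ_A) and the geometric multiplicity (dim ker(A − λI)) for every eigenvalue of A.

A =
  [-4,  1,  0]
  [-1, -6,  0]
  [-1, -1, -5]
λ = -5: alg = 3, geom = 2

Step 1 — factor the characteristic polynomial to read off the algebraic multiplicities:
  χ_A(x) = (x + 5)^3

Step 2 — compute geometric multiplicities via the rank-nullity identity g(λ) = n − rank(A − λI):
  rank(A − (-5)·I) = 1, so dim ker(A − (-5)·I) = n − 1 = 2

Summary:
  λ = -5: algebraic multiplicity = 3, geometric multiplicity = 2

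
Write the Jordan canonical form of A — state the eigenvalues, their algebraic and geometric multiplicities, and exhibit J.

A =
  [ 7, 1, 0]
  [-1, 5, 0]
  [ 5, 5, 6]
J_2(6) ⊕ J_1(6)

The characteristic polynomial is
  det(x·I − A) = x^3 - 18*x^2 + 108*x - 216 = (x - 6)^3

Eigenvalues and multiplicities (the geometric multiplicity of λ is n − rank(A − λI), which equals the number of Jordan blocks for λ):
  λ = 6: algebraic multiplicity = 3, geometric multiplicity = 2

Determining the block sizes for each eigenvalue:
  λ = 6: 2 blocks summing to 3 forces exactly one block of size 2 and the rest size 1 → block sizes [2, 1]

Assembling the blocks gives a Jordan form
J =
  [6, 1, 0]
  [0, 6, 0]
  [0, 0, 6]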